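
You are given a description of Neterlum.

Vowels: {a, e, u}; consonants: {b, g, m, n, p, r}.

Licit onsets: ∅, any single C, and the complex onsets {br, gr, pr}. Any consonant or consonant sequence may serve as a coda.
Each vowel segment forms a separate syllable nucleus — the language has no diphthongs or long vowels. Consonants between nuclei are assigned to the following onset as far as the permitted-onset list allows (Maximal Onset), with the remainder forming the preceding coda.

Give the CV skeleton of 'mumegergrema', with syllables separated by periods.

Vowels present: u, e, e, e, a; each is a nucleus, giving 5 syllables.
Between /u/ (V1) and /e/ (V2): /m/ is a single consonant, so it becomes the next onset.
Between /e/ (V2) and /e/ (V3): just /g/ — single C goes to the following onset.
Between /e/ (V3) and /e/ (V4): cluster /rgr/ — the longest permitted-onset suffix is /gr/; onset = /gr/, preceding coda = /r/.
Between /e/ (V4) and /a/ (V5): /m/ → onset of the next syllable (single consonants are always licit onsets).
Result: mu.me.ger.gre.ma.
Mapping each syllable to C/V: /mu/ → CV, /me/ → CV, /ger/ → CVC, /gre/ → CCV, /ma/ → CV.

CV.CV.CVC.CCV.CV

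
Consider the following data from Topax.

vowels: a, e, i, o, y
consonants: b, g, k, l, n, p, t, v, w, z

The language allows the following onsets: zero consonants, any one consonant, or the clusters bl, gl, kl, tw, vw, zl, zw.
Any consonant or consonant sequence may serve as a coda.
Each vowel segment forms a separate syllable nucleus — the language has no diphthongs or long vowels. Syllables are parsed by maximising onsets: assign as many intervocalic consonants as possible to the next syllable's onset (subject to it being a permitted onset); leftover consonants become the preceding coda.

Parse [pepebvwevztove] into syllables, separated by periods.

Nuclei (vowels): e, e, e, o, e → 5 syllables.
Between /e/ (V1) and /e/ (V2): /p/ → onset of the next syllable (single consonants are always licit onsets).
Between /e/ (V2) and /e/ (V3): cluster /bvw/ — the longest permitted-onset suffix is /vw/; onset = /vw/, preceding coda = /b/.
Between /e/ (V3) and /o/ (V4): cluster /vzt/ — the longest permitted-onset suffix is /t/; onset = /t/, preceding coda = /vz/.
Between /o/ (V4) and /e/ (V5): just /v/ — single C goes to the following onset.

pe.peb.vwevz.to.ve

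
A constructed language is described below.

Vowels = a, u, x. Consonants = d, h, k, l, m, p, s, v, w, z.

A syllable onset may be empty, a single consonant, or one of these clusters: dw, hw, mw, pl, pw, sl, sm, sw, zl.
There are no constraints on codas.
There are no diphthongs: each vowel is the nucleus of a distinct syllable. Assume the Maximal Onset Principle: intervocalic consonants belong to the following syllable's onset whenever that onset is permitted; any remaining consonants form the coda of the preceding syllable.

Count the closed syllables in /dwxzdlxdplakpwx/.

Nuclei (vowels): x, x, a, x → 4 syllables.
V1 /x/ – V2 /x/: /zdl/ splits as /zd/ + /l/ (/l/ is the longest suffix that is a licit onset).
V2 /x/ – V3 /a/: /dpl/ splits as /d/ + /pl/ (/pl/ is the longest suffix that is a licit onset).
V3 /a/ – V4 /x/: /kpw/ splits as /k/ + /pw/ (/pw/ is the longest suffix that is a licit onset).
So the parse is dwxzd.lxd.plak.pwx.
Classifying each syllable: /dwxzd/ (closed), /lxd/ (closed), /plak/ (closed), /pwx/ (open).
Closed syllables: 3.

3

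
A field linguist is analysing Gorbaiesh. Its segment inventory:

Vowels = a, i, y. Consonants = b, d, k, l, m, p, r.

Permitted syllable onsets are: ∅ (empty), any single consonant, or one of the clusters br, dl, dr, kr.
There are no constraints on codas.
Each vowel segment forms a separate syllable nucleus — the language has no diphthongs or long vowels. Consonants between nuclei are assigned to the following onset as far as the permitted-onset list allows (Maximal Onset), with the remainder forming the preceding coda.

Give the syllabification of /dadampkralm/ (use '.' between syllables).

Nuclei (vowels): a, a, a → 3 syllables.
V1 /a/ – V2 /a/: /d/ is a single consonant, so it becomes the next onset.
V2 /a/ – V3 /a/: cluster /mpkr/ — the longest permitted-onset suffix is /kr/; onset = /kr/, preceding coda = /mp/.

da.damp.kralm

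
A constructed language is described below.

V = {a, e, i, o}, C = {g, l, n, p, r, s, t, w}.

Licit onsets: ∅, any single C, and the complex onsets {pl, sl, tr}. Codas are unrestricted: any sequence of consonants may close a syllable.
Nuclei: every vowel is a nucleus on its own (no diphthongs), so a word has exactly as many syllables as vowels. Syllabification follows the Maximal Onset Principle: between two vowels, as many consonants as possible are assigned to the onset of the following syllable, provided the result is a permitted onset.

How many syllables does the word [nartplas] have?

2

The vowels are a, a — 2 nuclei, so 2 syllables.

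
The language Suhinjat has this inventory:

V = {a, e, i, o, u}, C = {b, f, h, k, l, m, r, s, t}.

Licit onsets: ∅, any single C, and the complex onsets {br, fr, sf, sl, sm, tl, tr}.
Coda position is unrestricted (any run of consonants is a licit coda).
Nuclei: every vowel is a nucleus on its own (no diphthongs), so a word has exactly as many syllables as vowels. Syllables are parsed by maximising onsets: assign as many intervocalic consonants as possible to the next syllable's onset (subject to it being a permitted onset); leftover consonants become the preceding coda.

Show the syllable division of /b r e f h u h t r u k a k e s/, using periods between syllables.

The vowels are e, u, u, a, e — 5 nuclei, so 5 syllables.
Between /e/ (V1) and /u/ (V2): /fh/ — longest licit onset from the right is /h/, leaving /f/ as coda.
Between /u/ (V2) and /u/ (V3): cluster /htr/ — the longest permitted-onset suffix is /tr/; onset = /tr/, preceding coda = /h/.
Between /u/ (V3) and /a/ (V4): just /k/ — single C goes to the following onset.
Between /a/ (V4) and /e/ (V5): /k/ is a single consonant, so it becomes the next onset.

bref.huh.tru.ka.kes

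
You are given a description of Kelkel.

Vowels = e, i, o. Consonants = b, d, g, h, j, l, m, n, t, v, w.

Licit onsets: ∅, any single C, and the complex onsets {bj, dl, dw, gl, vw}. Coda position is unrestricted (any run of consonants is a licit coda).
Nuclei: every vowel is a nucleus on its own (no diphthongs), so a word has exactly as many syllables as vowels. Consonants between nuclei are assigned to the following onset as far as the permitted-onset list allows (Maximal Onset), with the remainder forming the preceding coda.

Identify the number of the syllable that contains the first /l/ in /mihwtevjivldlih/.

The vowels are i, e, i, i — 4 nuclei, so 4 syllables.
Between /i/ (V1) and /e/ (V2): /hwt/ — longest licit onset from the right is /t/, leaving /hw/ as coda.
Between /e/ (V2) and /i/ (V3): /vj/ — longest licit onset from the right is /j/, leaving /v/ as coda.
Between /i/ (V3) and /i/ (V4): /vldl/; trying suffixes from longest down, /dl/ is the first permitted one, so coda /vl/ | onset /dl/.
Result: mihw.tev.jivl.dlih.
The first /l/ is in the coda of syllable 3 (/jivl/).

3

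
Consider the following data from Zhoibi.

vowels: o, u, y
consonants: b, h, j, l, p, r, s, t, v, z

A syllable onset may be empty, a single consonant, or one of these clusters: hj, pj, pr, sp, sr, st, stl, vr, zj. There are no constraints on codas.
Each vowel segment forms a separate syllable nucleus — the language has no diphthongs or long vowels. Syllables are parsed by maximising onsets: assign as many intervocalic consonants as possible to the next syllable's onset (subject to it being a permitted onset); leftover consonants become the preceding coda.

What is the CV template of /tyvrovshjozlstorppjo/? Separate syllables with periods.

The vowels are y, o, o, o, o — 5 nuclei, so 5 syllables.
σ1/σ2 boundary: /vr/ — entire cluster is a permitted onset → onset /vr/, coda ∅.
σ2/σ3 boundary: /vshj/ — longest licit onset from the right is /hj/, leaving /vs/ as coda.
σ3/σ4 boundary: /zlst/ splits as /zl/ + /st/ (/st/ is the longest suffix that is a licit onset).
σ4/σ5 boundary: /rppj/ — longest licit onset from the right is /pj/, leaving /rp/ as coda.
Putting it together: ty.vrovs.hjozl.storp.pjo.
Mapping each syllable to C/V: /ty/ → CV, /vrovs/ → CCVCC, /hjozl/ → CCVCC, /storp/ → CCVCC, /pjo/ → CCV.

CV.CCVCC.CCVCC.CCVCC.CCV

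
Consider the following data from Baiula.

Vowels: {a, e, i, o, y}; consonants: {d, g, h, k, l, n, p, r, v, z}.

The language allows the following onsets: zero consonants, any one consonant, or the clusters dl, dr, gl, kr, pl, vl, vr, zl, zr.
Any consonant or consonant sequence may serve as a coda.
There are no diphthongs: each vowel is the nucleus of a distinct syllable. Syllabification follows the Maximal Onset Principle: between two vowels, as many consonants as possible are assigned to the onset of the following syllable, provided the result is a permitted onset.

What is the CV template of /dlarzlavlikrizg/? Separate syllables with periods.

Nuclei (vowels): a, a, i, i → 4 syllables.
V1 /a/ – V2 /a/: /rzl/ — longest licit onset from the right is /zl/, leaving /r/ as coda.
V2 /a/ – V3 /i/: /vl/ is a licit onset in full, so it all attaches to the next syllable.
V3 /i/ – V4 /i/: /kr/ — entire cluster is a permitted onset → onset /kr/, coda ∅.
So the parse is dlar.zla.vli.krizg.
Mapping each syllable to C/V: /dlar/ → CCVC, /zla/ → CCV, /vli/ → CCV, /krizg/ → CCVCC.

CCVC.CCV.CCV.CCVCC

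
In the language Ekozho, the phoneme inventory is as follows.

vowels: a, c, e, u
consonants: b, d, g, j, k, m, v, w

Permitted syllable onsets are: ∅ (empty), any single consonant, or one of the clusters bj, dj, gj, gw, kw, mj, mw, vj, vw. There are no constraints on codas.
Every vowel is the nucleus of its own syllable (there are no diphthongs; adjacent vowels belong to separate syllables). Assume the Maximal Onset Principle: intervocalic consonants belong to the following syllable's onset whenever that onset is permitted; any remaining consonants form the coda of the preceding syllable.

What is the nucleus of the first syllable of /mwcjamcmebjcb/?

c

Nuclei (vowels): c, a, c, e, c → 5 syllables.
The first nucleus (vowel 1 from the left) is /c/.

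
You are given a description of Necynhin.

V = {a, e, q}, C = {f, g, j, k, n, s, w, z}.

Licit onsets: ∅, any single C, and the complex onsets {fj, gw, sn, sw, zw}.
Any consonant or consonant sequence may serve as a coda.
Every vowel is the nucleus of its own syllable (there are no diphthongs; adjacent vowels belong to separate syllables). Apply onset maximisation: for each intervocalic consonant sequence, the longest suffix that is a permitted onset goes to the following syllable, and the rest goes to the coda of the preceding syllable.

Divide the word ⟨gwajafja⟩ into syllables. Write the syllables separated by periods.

The vowels are a, a, a — 3 nuclei, so 3 syllables.
Between /a/ (V1) and /a/ (V2): /j/ → onset of the next syllable (single consonants are always licit onsets).
Between /a/ (V2) and /a/ (V3): /fj/ — entire cluster is a permitted onset → onset /fj/, coda ∅.

gwa.ja.fja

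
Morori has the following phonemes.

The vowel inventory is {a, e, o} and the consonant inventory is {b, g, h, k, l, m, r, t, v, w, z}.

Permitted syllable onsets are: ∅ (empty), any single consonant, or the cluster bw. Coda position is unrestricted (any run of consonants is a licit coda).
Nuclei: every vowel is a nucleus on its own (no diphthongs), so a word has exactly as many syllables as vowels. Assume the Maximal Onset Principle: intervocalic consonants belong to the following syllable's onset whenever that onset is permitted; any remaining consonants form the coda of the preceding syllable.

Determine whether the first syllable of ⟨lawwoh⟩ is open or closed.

closed

Vowels present: a, o; each is a nucleus, giving 2 syllables.
/a…o/ gap (V1→V2): /ww/ — longest licit onset from the right is /w/, leaving /w/ as coda.
So the parse is law.woh.
Syllable 1 is /law/ with coda /w/, so it is closed.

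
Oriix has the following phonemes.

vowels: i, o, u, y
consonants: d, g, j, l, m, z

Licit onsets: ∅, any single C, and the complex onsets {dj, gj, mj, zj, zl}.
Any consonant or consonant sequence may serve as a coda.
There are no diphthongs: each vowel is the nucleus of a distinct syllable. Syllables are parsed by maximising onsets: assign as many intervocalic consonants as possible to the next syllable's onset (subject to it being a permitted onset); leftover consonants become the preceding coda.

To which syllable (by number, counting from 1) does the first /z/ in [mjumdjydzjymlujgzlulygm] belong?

3

Vowels present: u, y, y, u, u, y; each is a nucleus, giving 6 syllables.
V1 /u/ – V2 /y/: /mdj/ splits as /m/ + /dj/ (/dj/ is the longest suffix that is a licit onset).
V2 /y/ – V3 /y/: /dzj/; trying suffixes from longest down, /zj/ is the first permitted one, so coda /d/ | onset /zj/.
V3 /y/ – V4 /u/: /ml/; trying suffixes from longest down, /l/ is the first permitted one, so coda /m/ | onset /l/.
V4 /u/ – V5 /u/: /jgzl/; trying suffixes from longest down, /zl/ is the first permitted one, so coda /jg/ | onset /zl/.
V5 /u/ – V6 /y/: /l/ → onset of the next syllable (single consonants are always licit onsets).
So the parse is mjum.djyd.zjym.lujg.zlu.lygm.
The first /z/ is in the onset of syllable 3 (/zjym/).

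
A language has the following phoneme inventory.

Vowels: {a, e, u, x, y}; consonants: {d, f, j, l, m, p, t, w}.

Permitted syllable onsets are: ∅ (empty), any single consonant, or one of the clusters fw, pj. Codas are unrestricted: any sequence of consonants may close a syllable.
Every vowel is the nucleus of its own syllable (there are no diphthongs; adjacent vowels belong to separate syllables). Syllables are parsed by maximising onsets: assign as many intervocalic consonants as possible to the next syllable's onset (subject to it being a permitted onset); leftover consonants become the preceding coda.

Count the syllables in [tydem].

2

Vowels present: y, e; each is a nucleus, giving 2 syllables.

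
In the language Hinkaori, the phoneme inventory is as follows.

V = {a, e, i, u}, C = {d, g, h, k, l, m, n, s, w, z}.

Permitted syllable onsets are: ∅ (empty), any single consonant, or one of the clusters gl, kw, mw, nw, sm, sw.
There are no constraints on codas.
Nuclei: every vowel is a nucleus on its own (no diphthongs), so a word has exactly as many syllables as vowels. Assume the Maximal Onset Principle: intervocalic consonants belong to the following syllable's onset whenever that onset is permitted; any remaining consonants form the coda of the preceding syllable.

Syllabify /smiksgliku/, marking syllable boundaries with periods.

smiks.gli.ku

Vowels present: i, i, u; each is a nucleus, giving 3 syllables.
/i…i/ gap (V1→V2): /ksgl/ splits as /ks/ + /gl/ (/gl/ is the longest suffix that is a licit onset).
/i…u/ gap (V2→V3): /k/ is a single consonant, so it becomes the next onset.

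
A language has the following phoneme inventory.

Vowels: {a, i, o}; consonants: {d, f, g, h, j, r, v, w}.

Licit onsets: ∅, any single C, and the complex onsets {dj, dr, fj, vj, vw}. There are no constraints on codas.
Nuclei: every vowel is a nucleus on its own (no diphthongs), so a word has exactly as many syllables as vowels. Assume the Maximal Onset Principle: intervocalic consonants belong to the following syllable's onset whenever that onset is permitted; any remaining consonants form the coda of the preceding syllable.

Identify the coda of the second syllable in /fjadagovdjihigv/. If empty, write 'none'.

Vowels present: a, a, o, i, i; each is a nucleus, giving 5 syllables.
/a…a/ gap (V1→V2): /d/ is a single consonant, so it becomes the next onset.
/a…o/ gap (V2→V3): /g/ is a single consonant, so it becomes the next onset.
/o…i/ gap (V3→V4): /vdj/ splits as /v/ + /dj/ (/dj/ is the longest suffix that is a licit onset).
/i…i/ gap (V4→V5): /h/ is a single consonant, so it becomes the next onset.
Syllabification: fja.da.gov.dji.higv.
Syllable 2 is /da/: onset /d/, nucleus /a/, coda ∅.

none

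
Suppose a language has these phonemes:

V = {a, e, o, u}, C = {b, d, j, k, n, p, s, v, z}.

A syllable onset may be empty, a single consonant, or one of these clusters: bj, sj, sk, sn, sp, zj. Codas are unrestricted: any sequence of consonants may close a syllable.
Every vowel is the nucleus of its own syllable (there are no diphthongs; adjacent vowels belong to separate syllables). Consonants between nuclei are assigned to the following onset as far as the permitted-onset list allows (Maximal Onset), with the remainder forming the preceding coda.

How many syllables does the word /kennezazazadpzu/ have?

6

The vowels are e, e, a, a, a, u — 6 nuclei, so 6 syllables.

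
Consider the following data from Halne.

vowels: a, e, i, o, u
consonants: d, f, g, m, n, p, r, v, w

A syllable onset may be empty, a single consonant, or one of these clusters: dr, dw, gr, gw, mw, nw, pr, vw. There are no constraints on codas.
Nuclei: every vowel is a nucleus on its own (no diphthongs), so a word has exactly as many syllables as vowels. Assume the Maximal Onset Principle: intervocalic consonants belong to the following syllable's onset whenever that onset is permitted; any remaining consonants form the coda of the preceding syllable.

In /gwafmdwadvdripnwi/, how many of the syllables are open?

1

Nuclei (vowels): a, a, i, i → 4 syllables.
σ1/σ2 boundary: /fmdw/; trying suffixes from longest down, /dw/ is the first permitted one, so coda /fm/ | onset /dw/.
σ2/σ3 boundary: cluster /dvdr/ — the longest permitted-onset suffix is /dr/; onset = /dr/, preceding coda = /dv/.
σ3/σ4 boundary: /pnw/; trying suffixes from longest down, /nw/ is the first permitted one, so coda /p/ | onset /nw/.
Syllabification: gwafm.dwadv.drip.nwi.
Classifying each syllable: /gwafm/ (closed), /dwadv/ (closed), /drip/ (closed), /nwi/ (open).
Open syllables: 1.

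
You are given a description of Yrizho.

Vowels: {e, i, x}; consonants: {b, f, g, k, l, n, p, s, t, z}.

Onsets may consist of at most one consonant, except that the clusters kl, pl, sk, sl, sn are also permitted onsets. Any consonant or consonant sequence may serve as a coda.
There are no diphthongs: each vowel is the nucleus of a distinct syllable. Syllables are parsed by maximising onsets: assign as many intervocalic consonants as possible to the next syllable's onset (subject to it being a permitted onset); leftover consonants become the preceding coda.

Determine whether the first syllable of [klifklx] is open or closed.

closed

The vowels are i, x — 2 nuclei, so 2 syllables.
/i…x/ gap (V1→V2): /fkl/ splits as /f/ + /kl/ (/kl/ is the longest suffix that is a licit onset).
Result: klif.klx.
Syllable 1 is /klif/ with coda /f/, so it is closed.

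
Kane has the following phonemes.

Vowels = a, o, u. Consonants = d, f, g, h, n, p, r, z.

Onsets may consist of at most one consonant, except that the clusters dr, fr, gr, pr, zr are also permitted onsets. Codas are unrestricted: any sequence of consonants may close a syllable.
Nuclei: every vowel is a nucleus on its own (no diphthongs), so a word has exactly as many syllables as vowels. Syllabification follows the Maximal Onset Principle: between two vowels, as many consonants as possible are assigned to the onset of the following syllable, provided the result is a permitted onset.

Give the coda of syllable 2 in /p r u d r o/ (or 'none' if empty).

Vowels present: u, o; each is a nucleus, giving 2 syllables.
σ1/σ2 boundary: /dr/ — entire cluster is a permitted onset → onset /dr/, coda ∅.
Result: pru.dro.
Syllable 2 is /dro/: onset /dr/, nucleus /o/, coda ∅.

none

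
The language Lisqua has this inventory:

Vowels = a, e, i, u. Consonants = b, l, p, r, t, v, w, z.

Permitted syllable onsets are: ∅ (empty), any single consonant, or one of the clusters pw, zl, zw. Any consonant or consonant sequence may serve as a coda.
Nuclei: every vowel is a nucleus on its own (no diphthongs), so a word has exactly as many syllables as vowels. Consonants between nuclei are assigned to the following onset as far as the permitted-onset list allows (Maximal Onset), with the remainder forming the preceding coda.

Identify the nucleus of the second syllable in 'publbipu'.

i

Nuclei (vowels): u, i, u → 3 syllables.
The second nucleus (vowel 2 from the left) is /i/.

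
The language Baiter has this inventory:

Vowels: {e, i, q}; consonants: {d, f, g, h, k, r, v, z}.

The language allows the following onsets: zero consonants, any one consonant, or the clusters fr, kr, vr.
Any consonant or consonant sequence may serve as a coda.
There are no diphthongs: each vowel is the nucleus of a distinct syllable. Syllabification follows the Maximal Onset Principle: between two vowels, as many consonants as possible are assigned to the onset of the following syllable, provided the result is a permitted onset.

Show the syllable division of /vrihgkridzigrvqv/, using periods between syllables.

vrihg.krid.zigr.vqv

The vowels are i, i, i, q — 4 nuclei, so 4 syllables.
Between /i/ (V1) and /i/ (V2): cluster /hgkr/ — the longest permitted-onset suffix is /kr/; onset = /kr/, preceding coda = /hg/.
Between /i/ (V2) and /i/ (V3): /dz/ splits as /d/ + /z/ (/z/ is the longest suffix that is a licit onset).
Between /i/ (V3) and /q/ (V4): /grv/ splits as /gr/ + /v/ (/v/ is the longest suffix that is a licit onset).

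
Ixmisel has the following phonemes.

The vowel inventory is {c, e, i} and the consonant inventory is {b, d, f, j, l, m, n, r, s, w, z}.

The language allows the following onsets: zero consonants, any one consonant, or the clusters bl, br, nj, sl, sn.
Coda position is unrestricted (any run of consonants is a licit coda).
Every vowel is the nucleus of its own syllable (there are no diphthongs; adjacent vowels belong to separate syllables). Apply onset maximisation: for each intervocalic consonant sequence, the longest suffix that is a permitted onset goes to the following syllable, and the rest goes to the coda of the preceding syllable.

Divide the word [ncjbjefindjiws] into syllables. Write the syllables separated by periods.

ncjb.je.find.jiws

The vowels are c, e, i, i — 4 nuclei, so 4 syllables.
Between /c/ (V1) and /e/ (V2): /jbj/ — longest licit onset from the right is /j/, leaving /jb/ as coda.
Between /e/ (V2) and /i/ (V3): /f/ is a single consonant, so it becomes the next onset.
Between /i/ (V3) and /i/ (V4): cluster /ndj/ — the longest permitted-onset suffix is /j/; onset = /j/, preceding coda = /nd/.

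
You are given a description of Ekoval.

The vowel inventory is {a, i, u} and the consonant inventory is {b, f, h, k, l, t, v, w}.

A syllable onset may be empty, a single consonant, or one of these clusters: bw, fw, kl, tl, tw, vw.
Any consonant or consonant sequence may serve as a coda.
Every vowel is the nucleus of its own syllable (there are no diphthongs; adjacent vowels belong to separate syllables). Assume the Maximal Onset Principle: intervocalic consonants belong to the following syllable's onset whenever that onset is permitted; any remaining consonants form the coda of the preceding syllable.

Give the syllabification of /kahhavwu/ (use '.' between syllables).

Vowels present: a, a, u; each is a nucleus, giving 3 syllables.
/a…a/ gap (V1→V2): /hh/; trying suffixes from longest down, /h/ is the first permitted one, so coda /h/ | onset /h/.
/a…u/ gap (V2→V3): cluster /vw/ — /vw/ is itself a permitted onset, so the whole cluster goes right; preceding coda = ∅.

kah.ha.vwu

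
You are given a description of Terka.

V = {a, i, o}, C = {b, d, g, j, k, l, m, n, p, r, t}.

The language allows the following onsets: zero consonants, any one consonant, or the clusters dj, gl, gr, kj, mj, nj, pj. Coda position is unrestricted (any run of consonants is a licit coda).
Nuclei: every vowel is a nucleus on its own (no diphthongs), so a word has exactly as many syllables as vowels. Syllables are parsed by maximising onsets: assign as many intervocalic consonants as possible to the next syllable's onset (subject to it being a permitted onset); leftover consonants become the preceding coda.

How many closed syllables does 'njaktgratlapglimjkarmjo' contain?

5

Vowels present: a, a, a, i, a, o; each is a nucleus, giving 6 syllables.
V1 /a/ – V2 /a/: cluster /ktgr/ — the longest permitted-onset suffix is /gr/; onset = /gr/, preceding coda = /kt/.
V2 /a/ – V3 /a/: /tl/ splits as /t/ + /l/ (/l/ is the longest suffix that is a licit onset).
V3 /a/ – V4 /i/: /pgl/ — longest licit onset from the right is /gl/, leaving /p/ as coda.
V4 /i/ – V5 /a/: /mjk/ splits as /mj/ + /k/ (/k/ is the longest suffix that is a licit onset).
V5 /a/ – V6 /o/: /rmj/ splits as /r/ + /mj/ (/mj/ is the longest suffix that is a licit onset).
Result: njakt.grat.lap.glimj.kar.mjo.
Classifying each syllable: /njakt/ (closed), /grat/ (closed), /lap/ (closed), /glimj/ (closed), /kar/ (closed), /mjo/ (open).
Closed syllables: 5.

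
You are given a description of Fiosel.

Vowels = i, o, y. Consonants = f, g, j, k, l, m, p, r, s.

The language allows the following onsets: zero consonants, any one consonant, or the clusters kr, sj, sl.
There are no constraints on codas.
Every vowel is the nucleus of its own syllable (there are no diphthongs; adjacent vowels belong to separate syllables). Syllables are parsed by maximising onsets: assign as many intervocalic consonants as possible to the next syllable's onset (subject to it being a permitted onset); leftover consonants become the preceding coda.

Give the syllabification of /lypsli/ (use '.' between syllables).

lyp.sli

The vowels are y, i — 2 nuclei, so 2 syllables.
Between /y/ (V1) and /i/ (V2): /psl/ splits as /p/ + /sl/ (/sl/ is the longest suffix that is a licit onset).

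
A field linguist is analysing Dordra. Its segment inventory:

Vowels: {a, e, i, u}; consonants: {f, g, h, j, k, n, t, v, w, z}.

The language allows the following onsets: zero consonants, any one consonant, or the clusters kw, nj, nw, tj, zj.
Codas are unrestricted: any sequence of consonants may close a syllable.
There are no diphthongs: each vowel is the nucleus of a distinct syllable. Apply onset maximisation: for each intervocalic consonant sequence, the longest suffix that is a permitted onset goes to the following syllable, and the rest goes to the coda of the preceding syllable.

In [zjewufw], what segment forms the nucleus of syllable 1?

e

Vowels present: e, u; each is a nucleus, giving 2 syllables.
The first nucleus (vowel 1 from the left) is /e/.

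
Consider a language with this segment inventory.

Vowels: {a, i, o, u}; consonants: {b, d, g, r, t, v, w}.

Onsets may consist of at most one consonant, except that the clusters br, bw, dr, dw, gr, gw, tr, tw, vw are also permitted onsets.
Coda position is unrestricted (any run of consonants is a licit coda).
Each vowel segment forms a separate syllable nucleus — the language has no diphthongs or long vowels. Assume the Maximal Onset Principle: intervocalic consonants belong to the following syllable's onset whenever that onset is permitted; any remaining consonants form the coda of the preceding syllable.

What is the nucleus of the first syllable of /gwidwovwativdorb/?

Vowels present: i, o, a, i, o; each is a nucleus, giving 5 syllables.
The first nucleus (vowel 1 from the left) is /i/.

i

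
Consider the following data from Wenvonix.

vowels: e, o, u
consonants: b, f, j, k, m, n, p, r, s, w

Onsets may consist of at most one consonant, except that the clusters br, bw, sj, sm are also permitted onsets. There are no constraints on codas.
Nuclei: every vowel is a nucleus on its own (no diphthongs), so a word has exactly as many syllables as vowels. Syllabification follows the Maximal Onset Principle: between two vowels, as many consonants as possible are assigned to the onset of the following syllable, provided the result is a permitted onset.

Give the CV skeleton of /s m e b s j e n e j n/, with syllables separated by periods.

The vowels are e, e, e — 3 nuclei, so 3 syllables.
σ1/σ2 boundary: /bsj/; trying suffixes from longest down, /sj/ is the first permitted one, so coda /b/ | onset /sj/.
σ2/σ3 boundary: just /n/ — single C goes to the following onset.
Syllabification: smeb.sje.nejn.
Mapping each syllable to C/V: /smeb/ → CCVC, /sje/ → CCV, /nejn/ → CVCC.

CCVC.CCV.CVCC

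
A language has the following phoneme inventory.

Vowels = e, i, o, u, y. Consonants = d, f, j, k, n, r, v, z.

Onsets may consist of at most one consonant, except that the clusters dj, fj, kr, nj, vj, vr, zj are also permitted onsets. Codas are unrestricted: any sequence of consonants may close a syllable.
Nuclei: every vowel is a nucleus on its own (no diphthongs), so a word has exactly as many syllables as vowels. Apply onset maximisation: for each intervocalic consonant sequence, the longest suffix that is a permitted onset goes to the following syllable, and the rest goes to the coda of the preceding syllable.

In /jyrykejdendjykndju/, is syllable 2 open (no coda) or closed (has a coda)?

The vowels are y, y, e, e, y, u — 6 nuclei, so 6 syllables.
Between /y/ (V1) and /y/ (V2): just /r/ — single C goes to the following onset.
Between /y/ (V2) and /e/ (V3): just /k/ — single C goes to the following onset.
Between /e/ (V3) and /e/ (V4): cluster /jd/ — the longest permitted-onset suffix is /d/; onset = /d/, preceding coda = /j/.
Between /e/ (V4) and /y/ (V5): /ndj/ — longest licit onset from the right is /dj/, leaving /n/ as coda.
Between /y/ (V5) and /u/ (V6): /kndj/ splits as /kn/ + /dj/ (/dj/ is the longest suffix that is a licit onset).
Syllabification: jy.ry.kej.den.djykn.dju.
Syllable 2 is /ry/; it ends in its nucleus with no coda, so it is open.

open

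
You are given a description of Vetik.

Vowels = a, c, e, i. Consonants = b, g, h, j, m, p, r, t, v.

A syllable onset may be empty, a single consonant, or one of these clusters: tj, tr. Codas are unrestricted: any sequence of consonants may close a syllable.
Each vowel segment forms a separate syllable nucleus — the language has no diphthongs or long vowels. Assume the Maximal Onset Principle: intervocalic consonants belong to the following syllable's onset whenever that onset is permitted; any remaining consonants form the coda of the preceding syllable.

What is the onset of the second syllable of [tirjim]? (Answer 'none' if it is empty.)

j

Vowels present: i, i; each is a nucleus, giving 2 syllables.
V1 /i/ – V2 /i/: /rj/ — longest licit onset from the right is /j/, leaving /r/ as coda.
Result: tir.jim.
Syllable 2 is /jim/: onset /j/, nucleus /i/, coda /m/.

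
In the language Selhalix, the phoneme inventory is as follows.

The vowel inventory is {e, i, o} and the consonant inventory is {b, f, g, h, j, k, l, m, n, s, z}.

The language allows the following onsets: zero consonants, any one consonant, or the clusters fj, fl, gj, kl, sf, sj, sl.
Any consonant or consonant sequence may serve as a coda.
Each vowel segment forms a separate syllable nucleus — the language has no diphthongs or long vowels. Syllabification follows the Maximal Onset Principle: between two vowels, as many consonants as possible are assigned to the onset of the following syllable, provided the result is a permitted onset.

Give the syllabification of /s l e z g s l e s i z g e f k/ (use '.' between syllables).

slezg.sle.siz.gefk

The vowels are e, e, i, e — 4 nuclei, so 4 syllables.
/e…e/ gap (V1→V2): /zgsl/ — longest licit onset from the right is /sl/, leaving /zg/ as coda.
/e…i/ gap (V2→V3): /s/ → onset of the next syllable (single consonants are always licit onsets).
/i…e/ gap (V3→V4): cluster /zg/ — the longest permitted-onset suffix is /g/; onset = /g/, preceding coda = /z/.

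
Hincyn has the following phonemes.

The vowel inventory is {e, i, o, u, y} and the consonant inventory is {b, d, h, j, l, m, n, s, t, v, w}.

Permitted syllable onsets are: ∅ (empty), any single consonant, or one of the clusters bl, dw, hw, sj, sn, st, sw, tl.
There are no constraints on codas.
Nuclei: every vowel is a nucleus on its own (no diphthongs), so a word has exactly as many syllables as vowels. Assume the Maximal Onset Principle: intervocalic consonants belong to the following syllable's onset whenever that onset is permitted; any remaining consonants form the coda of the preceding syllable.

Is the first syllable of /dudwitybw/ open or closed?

Nuclei (vowels): u, i, y → 3 syllables.
σ1/σ2 boundary: /dw/ — entire cluster is a permitted onset → onset /dw/, coda ∅.
σ2/σ3 boundary: /t/ → onset of the next syllable (single consonants are always licit onsets).
Syllabification: du.dwi.tybw.
Syllable 1 is /du/; it ends in its nucleus with no coda, so it is open.

open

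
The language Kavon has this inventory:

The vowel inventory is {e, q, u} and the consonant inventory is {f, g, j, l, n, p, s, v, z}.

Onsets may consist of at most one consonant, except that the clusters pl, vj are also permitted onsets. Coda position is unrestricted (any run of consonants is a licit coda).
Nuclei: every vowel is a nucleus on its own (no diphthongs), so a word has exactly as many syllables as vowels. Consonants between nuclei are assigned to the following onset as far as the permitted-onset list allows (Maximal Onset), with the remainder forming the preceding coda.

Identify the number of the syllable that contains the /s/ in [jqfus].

2

The vowels are q, u — 2 nuclei, so 2 syllables.
σ1/σ2 boundary: /f/ → onset of the next syllable (single consonants are always licit onsets).
Syllabification: jq.fus.
The /s/ is in the coda of syllable 2 (/fus/).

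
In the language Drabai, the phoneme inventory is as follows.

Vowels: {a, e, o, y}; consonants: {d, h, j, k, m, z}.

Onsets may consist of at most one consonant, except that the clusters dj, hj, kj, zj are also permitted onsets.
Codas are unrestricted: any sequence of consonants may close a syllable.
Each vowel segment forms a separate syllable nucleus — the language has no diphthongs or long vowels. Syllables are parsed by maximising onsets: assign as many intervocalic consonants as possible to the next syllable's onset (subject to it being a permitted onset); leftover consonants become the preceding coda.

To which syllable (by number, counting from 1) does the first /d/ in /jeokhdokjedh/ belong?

3

Vowels present: e, o, o, e; each is a nucleus, giving 4 syllables.
V1 /e/ – V2 /o/: hiatus — the boundary sits between the two vowels.
V2 /o/ – V3 /o/: /khd/ — longest licit onset from the right is /d/, leaving /kh/ as coda.
V3 /o/ – V4 /e/: /kj/ — entire cluster is a permitted onset → onset /kj/, coda ∅.
Result: je.okh.do.kjedh.
The first /d/ is in the onset of syllable 3 (/do/).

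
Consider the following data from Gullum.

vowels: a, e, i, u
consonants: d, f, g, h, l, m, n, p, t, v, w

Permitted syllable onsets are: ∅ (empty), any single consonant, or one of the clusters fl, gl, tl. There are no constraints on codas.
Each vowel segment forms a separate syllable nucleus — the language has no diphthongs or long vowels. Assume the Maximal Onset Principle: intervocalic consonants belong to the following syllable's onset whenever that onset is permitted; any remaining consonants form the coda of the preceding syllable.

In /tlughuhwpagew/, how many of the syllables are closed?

3

Nuclei (vowels): u, u, a, e → 4 syllables.
σ1/σ2 boundary: /gh/; trying suffixes from longest down, /h/ is the first permitted one, so coda /g/ | onset /h/.
σ2/σ3 boundary: /hwp/ — longest licit onset from the right is /p/, leaving /hw/ as coda.
σ3/σ4 boundary: /g/ → onset of the next syllable (single consonants are always licit onsets).
Syllabification: tlug.huhw.pa.gew.
Classifying each syllable: /tlug/ (closed), /huhw/ (closed), /pa/ (open), /gew/ (closed).
Closed syllables: 3.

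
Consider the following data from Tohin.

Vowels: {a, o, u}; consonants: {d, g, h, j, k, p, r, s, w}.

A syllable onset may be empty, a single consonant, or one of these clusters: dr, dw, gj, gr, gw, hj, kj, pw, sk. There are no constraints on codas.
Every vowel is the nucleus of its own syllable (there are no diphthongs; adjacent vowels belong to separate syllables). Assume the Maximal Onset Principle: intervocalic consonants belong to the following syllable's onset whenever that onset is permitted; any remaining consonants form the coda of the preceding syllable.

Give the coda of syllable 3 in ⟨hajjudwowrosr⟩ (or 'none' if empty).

w

Nuclei (vowels): a, u, o, o → 4 syllables.
σ1/σ2 boundary: /jj/; trying suffixes from longest down, /j/ is the first permitted one, so coda /j/ | onset /j/.
σ2/σ3 boundary: cluster /dw/ — /dw/ is itself a permitted onset, so the whole cluster goes right; preceding coda = ∅.
σ3/σ4 boundary: /wr/ — longest licit onset from the right is /r/, leaving /w/ as coda.
So the parse is haj.ju.dwow.rosr.
Syllable 3 is /dwow/: onset /dw/, nucleus /o/, coda /w/.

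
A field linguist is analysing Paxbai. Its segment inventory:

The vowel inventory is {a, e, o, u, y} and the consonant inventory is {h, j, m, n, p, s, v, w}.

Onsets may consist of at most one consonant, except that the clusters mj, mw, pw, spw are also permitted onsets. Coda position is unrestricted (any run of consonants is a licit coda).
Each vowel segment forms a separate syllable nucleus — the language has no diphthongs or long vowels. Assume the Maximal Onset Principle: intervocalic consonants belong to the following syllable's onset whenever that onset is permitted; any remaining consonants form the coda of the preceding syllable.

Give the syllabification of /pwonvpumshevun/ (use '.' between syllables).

Nuclei (vowels): o, u, e, u → 4 syllables.
V1 /o/ – V2 /u/: cluster /nvp/ — the longest permitted-onset suffix is /p/; onset = /p/, preceding coda = /nv/.
V2 /u/ – V3 /e/: /msh/ splits as /ms/ + /h/ (/h/ is the longest suffix that is a licit onset).
V3 /e/ – V4 /u/: /v/ → onset of the next syllable (single consonants are always licit onsets).

pwonv.pums.he.vun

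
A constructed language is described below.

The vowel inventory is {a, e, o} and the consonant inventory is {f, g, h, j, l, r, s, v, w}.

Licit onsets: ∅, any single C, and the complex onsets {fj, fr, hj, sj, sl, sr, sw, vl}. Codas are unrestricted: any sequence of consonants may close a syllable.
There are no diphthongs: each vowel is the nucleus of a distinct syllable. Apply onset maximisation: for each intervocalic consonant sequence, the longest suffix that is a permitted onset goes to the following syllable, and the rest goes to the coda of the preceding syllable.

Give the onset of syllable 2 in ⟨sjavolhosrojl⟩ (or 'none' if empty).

v

Nuclei (vowels): a, o, o, o → 4 syllables.
Between /a/ (V1) and /o/ (V2): just /v/ — single C goes to the following onset.
Between /o/ (V2) and /o/ (V3): cluster /lh/ — the longest permitted-onset suffix is /h/; onset = /h/, preceding coda = /l/.
Between /o/ (V3) and /o/ (V4): /sr/ is a licit onset in full, so it all attaches to the next syllable.
Syllabification: sja.vol.ho.srojl.
Syllable 2 is /vol/: onset /v/, nucleus /o/, coda /l/.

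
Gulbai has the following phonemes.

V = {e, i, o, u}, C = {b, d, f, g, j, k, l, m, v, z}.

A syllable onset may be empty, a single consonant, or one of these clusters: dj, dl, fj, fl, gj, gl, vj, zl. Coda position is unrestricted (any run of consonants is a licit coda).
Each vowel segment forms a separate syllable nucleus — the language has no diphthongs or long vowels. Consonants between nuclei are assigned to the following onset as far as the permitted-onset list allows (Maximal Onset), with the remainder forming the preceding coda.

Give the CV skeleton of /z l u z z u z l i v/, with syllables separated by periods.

CCVC.CV.CCVC

The vowels are u, u, i — 3 nuclei, so 3 syllables.
V1 /u/ – V2 /u/: /zz/ splits as /z/ + /z/ (/z/ is the longest suffix that is a licit onset).
V2 /u/ – V3 /i/: /zl/ — entire cluster is a permitted onset → onset /zl/, coda ∅.
So the parse is zluz.zu.zliv.
Mapping each syllable to C/V: /zluz/ → CCVC, /zu/ → CV, /zliv/ → CCVC.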